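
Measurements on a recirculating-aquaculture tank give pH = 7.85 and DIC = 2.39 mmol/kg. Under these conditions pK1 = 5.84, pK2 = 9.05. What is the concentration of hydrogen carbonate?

[HCO3⁻] = 2.23 mmol/kg

α₁ = 1 / (1 + [H⁺]/K1 + K2/[H⁺]) = 1 / (1 + 10^-2.01 + 10^-1.20)
   = 1 / (1 + 0.0097724 + 0.063096) = 1/1.0729 = 0.9321
[HCO3⁻] = α₁ × DIC = 0.9321 × 2.39 = 2.23 mmol/kg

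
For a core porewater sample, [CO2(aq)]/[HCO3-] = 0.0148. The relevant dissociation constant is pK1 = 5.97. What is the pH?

From K1 = [H⁺][HCO3-]/[CO2(aq)]:  pH = pK1 − log₁₀([CO2(aq)]/[HCO3-])
log₁₀(0.0148) = -1.830
pH = 5.97 − (-1.830) = 7.80

pH = 7.80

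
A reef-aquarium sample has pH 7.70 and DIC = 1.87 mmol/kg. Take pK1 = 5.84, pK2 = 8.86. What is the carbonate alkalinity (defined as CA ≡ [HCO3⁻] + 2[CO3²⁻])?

CA = 1.97 mmol/kg

CA = [HCO3⁻] + 2[CO3²⁻] = (α₁ + 2α₂)·DIC
At pH 7.70: [H⁺]/K1 = 10^-1.86 = 0.013804, K2/[H⁺] = 10^-1.16 = 0.069183
α₁ = 1/(1 + 0.013804 + 0.069183) = 1/1.0830 = 0.9234; α₂ = α₁·K2/[H⁺] = 0.06388
α₁ + 2α₂ = 1.0511
CA = 1.0511 × 1.87 = 1.97 mmol/kg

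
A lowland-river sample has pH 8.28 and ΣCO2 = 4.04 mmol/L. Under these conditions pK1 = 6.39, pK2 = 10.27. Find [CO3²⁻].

α₂ = 1 / (1 + [H⁺]/K2 + [H⁺]²/(K1K2)) = 1 / (1 + 10^+1.99 + 10^+0.10)
   = 1 / (1 + 97.724 + 1.2589) = 1/99.983 = 0.01000
[CO3²⁻] = α₂ × DIC = 0.01000 × 4.04 = 0.0404 mmol/L

[CO3²⁻] = 0.0404 mmol/L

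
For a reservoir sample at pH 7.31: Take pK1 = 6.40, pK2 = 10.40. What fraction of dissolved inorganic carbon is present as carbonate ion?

α₂ = 1 / (1 + [H⁺]/K2 + [H⁺]²/(K1K2)) = 1 / (1 + 10^+3.09 + 10^+2.18)
   = 1 / (1 + 1230.3 + 151.36) = 1/1382.6 = 0.0007233

α₂ = 0.000723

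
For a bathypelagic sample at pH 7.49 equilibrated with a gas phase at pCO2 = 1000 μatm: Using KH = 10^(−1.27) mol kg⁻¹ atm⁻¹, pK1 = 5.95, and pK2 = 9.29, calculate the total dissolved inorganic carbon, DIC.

DIC = 1.95 mmol/kg

[CO2*] = KH · pCO2 = 10^(−1.27) × 1000×10^-6 = 5.370×10^-5 mol/kg
α₀ = 1/(1 + K1/[H⁺] + K1K2/[H⁺]²) = 1/(1 + 10^+1.54 + 10^-0.26) = 0.02761
DIC = [CO2*]/α₀ = 5.370×10^-5 / 0.02761 = 1.95 mmol/kg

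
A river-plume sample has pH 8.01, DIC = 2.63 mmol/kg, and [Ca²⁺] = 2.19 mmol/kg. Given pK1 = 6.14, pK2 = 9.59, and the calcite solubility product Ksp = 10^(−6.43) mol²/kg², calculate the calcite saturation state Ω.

Ω = 0.392

α₂ = 1 / (1 + [H⁺]/K2 + [H⁺]²/(K1K2)) = 1 / (1 + 10^+1.58 + 10^-0.29)
   = 1 / (1 + 38.019 + 0.51286) = 1/39.532 = 0.02530
[CO3²⁻] = α₂ × DIC = 0.02530 × 2.63 = 0.06653 mmol/kg
Ksp = 10^(−6.43) = 3.715×10^-7
Ω = [Ca²⁺][CO3²⁻]/Ksp = (2.19×10^-3)(6.653×10^-5) / 3.715×10^-7 = 0.392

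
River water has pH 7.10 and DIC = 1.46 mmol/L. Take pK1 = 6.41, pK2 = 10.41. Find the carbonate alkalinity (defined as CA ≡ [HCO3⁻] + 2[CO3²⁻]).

CA = 1.21 mmol/L

CA = [HCO3⁻] + 2[CO3²⁻] = (α₁ + 2α₂)·DIC
At pH 7.10: [H⁺]/K1 = 10^-0.69 = 0.20417, K2/[H⁺] = 10^-3.31 = 0.00048978
α₁ = 1/(1 + 0.20417 + 0.00048978) = 1/1.2047 = 0.8301; α₂ = α₁·K2/[H⁺] = 0.0004066
α₁ + 2α₂ = 0.8309
CA = 0.8309 × 1.46 = 1.21 mmol/L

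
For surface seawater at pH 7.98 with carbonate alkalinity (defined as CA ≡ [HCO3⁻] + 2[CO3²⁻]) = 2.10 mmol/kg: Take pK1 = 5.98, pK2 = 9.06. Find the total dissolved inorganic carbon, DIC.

CA = [HCO3⁻] + 2[CO3²⁻] = (α₁ + 2α₂)·DIC
At pH 7.98: [H⁺]/K1 = 10^-2.00 = 0.010000, K2/[H⁺] = 10^-1.08 = 0.083176
α₁ = 1/(1 + 0.010000 + 0.083176) = 1/1.0932 = 0.9148; α₂ = α₁·K2/[H⁺] = 0.07609
α₁ + 2α₂ = 1.0669
DIC = CA / (α₁ + 2α₂) = 2.10 / 1.0669 = 1.97 mmol/kg

DIC = 1.97 mmol/kg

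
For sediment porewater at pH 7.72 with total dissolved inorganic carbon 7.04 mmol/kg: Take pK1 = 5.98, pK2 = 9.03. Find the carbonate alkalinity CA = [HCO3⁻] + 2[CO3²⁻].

CA = [HCO3⁻] + 2[CO3²⁻] = (α₁ + 2α₂)·DIC
At pH 7.72: [H⁺]/K1 = 10^-1.74 = 0.018197, K2/[H⁺] = 10^-1.31 = 0.048978
α₁ = 1/(1 + 0.018197 + 0.048978) = 1/1.0672 = 0.9371; α₂ = α₁·K2/[H⁺] = 0.04589
α₁ + 2α₂ = 1.0288
CA = 1.0288 × 7.04 = 7.24 mmol/kg

CA = 7.24 mmol/kg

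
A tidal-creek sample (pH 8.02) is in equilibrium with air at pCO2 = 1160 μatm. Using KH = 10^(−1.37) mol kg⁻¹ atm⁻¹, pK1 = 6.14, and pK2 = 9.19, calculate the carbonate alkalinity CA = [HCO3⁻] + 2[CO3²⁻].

CA = 4.26 mmol/kg

[CO2*] = KH · pCO2 = 10^(−1.37) × 1160×10^-6 = 4.948×10^-5 mol/kg
α₀ = 1/(1 + K1/[H⁺] + K1K2/[H⁺]²) = 1/(1 + 10^+1.88 + 10^+0.71) = 0.01220
DIC = [CO2*]/α₀ = 4.948×10^-5 / 0.01220 = 4.057 mmol/kg
CA = (α₁ + 2α₂)·DIC = (0.9252 + 2×0.06255) × 4.057 = 4.26 mmol/kg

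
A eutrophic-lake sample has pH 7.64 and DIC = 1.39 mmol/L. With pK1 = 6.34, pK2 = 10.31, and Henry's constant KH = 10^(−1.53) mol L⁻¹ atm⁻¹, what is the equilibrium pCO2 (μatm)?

pCO2 = 2240 μatm

α₀ = 1 / (1 + K1/[H⁺] + K1K2/[H⁺]²) = 1 / (1 + 10^+1.30 + 10^-1.37)
   = 1 / (1 + 19.953 + 0.042658) = 1/20.995 = 0.04763
[CO2*] = α₀ × DIC = 0.04763 × 1.39 = 0.06621 mmol/L
pCO2 = [CO2*]/KH = 6.621×10^-5 / 2.951×10^-2 = 2240 μatm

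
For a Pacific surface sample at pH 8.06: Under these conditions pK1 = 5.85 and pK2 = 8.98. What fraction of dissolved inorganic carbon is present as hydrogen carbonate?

α₁ = 0.888

α₁ = 1 / (1 + [H⁺]/K1 + K2/[H⁺]) = 1 / (1 + 10^-2.21 + 10^-0.92)
   = 1 / (1 + 0.0061660 + 0.12023) = 1/1.1264 = 0.8878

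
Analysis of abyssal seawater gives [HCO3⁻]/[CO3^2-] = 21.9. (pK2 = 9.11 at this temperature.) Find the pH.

From K2 = [H⁺][CO3^2-]/[HCO3⁻]:  pH = pK2 − log₁₀([HCO3⁻]/[CO3^2-])
log₁₀(21.9) = +1.340
pH = 9.11 − (+1.340) = 7.77

pH = 7.77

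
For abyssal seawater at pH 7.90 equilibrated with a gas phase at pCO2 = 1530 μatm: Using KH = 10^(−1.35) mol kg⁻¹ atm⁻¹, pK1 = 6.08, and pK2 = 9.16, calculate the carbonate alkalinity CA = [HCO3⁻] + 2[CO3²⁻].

CA = 5.01 mmol/kg

[CO2*] = KH · pCO2 = 10^(−1.35) × 1530×10^-6 = 6.834×10^-5 mol/kg
α₀ = 1/(1 + K1/[H⁺] + K1K2/[H⁺]²) = 1/(1 + 10^+1.82 + 10^+0.56) = 0.01414
DIC = [CO2*]/α₀ = 6.834×10^-5 / 0.01414 = 4.832 mmol/kg
CA = (α₁ + 2α₂)·DIC = (0.9345 + 2×0.05135) × 4.832 = 5.01 mmol/kg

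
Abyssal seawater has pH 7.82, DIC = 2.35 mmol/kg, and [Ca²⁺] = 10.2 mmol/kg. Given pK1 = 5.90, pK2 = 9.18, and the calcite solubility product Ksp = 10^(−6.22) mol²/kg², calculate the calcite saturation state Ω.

Ω = 1.64

α₂ = 1 / (1 + [H⁺]/K2 + [H⁺]²/(K1K2)) = 1 / (1 + 10^+1.36 + 10^-0.56)
   = 1 / (1 + 22.909 + 0.27542) = 1/24.184 = 0.04135
[CO3²⁻] = α₂ × DIC = 0.04135 × 2.35 = 0.09717 mmol/kg
Ksp = 10^(−6.22) = 6.026×10^-7
Ω = [Ca²⁺][CO3²⁻]/Ksp = (10.2×10^-3)(9.717×10^-5) / 6.026×10^-7 = 1.64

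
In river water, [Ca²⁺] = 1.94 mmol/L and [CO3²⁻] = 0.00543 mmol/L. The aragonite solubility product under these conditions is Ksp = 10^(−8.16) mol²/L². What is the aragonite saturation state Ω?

Ω = 1.52

Ksp = 10^(−8.16) = 6.918×10^-9
Ω = [Ca²⁺][CO3²⁻]/Ksp = (1.94×10^-3)(0.00543×10^-3) / 6.918×10^-9 = 1.52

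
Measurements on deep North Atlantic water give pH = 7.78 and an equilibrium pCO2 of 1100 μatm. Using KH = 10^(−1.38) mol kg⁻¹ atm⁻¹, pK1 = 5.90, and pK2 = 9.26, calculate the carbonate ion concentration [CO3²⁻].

[CO2*] = KH · pCO2 = 10^(−1.38) × 1100×10^-6 = 4.586×10^-5 mol/kg
α₀ = 1/(1 + K1/[H⁺] + K1K2/[H⁺]²) = 1/(1 + 10^+1.88 + 10^+0.40) = 0.01260
DIC = [CO2*]/α₀ = 4.586×10^-5 / 0.01260 = 3.640 mmol/kg
[CO3²⁻] = α₂·DIC; α₂ = 0.03165, so [CO3²⁻] = 0.03165 × 3.640 = 0.115 mmol/kg

[CO3²⁻] = 0.115 mmol/kg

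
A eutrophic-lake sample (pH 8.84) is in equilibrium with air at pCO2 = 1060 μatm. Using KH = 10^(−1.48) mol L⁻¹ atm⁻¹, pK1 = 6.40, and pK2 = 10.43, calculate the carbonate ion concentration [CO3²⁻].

[CO3²⁻] = 0.248 mmol/L

[CO2*] = KH · pCO2 = 10^(−1.48) × 1060×10^-6 = 3.510×10^-5 mol/L
α₀ = 1/(1 + K1/[H⁺] + K1K2/[H⁺]²) = 1/(1 + 10^+2.44 + 10^+0.85) = 0.003527
DIC = [CO2*]/α₀ = 3.510×10^-5 / 0.003527 = 9.951 mmol/L
[CO3²⁻] = α₂·DIC; α₂ = 0.02497, so [CO3²⁻] = 0.02497 × 9.951 = 0.248 mmol/L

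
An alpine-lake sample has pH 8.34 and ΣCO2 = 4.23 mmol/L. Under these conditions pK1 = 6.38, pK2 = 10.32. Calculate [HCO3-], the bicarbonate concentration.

[HCO3⁻] = 4.14 mmol/L

α₁ = 1 / (1 + [H⁺]/K1 + K2/[H⁺]) = 1 / (1 + 10^-1.96 + 10^-1.98)
   = 1 / (1 + 0.010965 + 0.010471) = 1/1.0214 = 0.9790
[HCO3⁻] = α₁ × DIC = 0.9790 × 4.23 = 4.14 mmol/L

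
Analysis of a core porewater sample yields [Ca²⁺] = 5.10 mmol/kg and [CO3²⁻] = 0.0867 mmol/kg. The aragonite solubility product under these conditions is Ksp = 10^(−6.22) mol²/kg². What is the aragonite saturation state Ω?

Ksp = 10^(−6.22) = 6.026×10^-7
Ω = [Ca²⁺][CO3²⁻]/Ksp = (5.10×10^-3)(0.0867×10^-3) / 6.026×10^-7 = 0.734

Ω = 0.734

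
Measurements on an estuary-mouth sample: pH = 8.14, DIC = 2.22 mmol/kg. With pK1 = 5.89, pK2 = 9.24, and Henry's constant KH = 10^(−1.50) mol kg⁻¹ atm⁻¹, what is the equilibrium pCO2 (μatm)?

pCO2 = 364 μatm

α₀ = 1 / (1 + K1/[H⁺] + K1K2/[H⁺]²) = 1 / (1 + 10^+2.25 + 10^+1.15)
   = 1 / (1 + 177.83 + 14.125) = 1/192.95 = 0.005183
[CO2*] = α₀ × DIC = 0.005183 × 2.22 = 0.01151 mmol/kg = 11.51 μmol/kg
pCO2 = [CO2*]/KH = 1.151×10^-5 / 3.162×10^-2 = 364 μatm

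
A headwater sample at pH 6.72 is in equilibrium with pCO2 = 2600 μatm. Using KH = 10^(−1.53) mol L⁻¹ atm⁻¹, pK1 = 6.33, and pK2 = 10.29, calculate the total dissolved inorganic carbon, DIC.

[CO2*] = KH · pCO2 = 10^(−1.53) × 2600×10^-6 = 7.673×10^-5 mol/L
α₀ = 1/(1 + K1/[H⁺] + K1K2/[H⁺]²) = 1/(1 + 10^+0.39 + 10^-3.18) = 0.2894
DIC = [CO2*]/α₀ = 7.673×10^-5 / 0.2894 = 0.265 mmol/L

DIC = 0.265 mmol/L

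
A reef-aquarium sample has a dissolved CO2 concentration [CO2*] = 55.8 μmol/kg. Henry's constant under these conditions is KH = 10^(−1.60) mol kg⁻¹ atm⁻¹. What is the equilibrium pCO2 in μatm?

pCO2 = 2220 μatm

KH = 10^(−1.60) = 2.512×10^-2 mol kg⁻¹ atm⁻¹
pCO2 = [CO2*]/KH = 55.8×10^-6 / 2.512×10^-2 = 2.22×10^-3 atm = 2220 μatm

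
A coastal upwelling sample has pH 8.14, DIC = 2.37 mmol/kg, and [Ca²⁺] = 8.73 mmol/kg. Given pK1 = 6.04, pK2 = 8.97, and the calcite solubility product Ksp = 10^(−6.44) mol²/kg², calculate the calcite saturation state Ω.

Ω = 7.29

α₂ = 1 / (1 + [H⁺]/K2 + [H⁺]²/(K1K2)) = 1 / (1 + 10^+0.83 + 10^-1.27)
   = 1 / (1 + 6.7608 + 0.053703) = 1/7.8145 = 0.1280
[CO3²⁻] = α₂ × DIC = 0.1280 × 2.37 = 0.3033 mmol/kg
Ksp = 10^(−6.44) = 3.631×10^-7
Ω = [Ca²⁺][CO3²⁻]/Ksp = (8.73×10^-3)(3.033×10^-4) / 3.631×10^-7 = 7.29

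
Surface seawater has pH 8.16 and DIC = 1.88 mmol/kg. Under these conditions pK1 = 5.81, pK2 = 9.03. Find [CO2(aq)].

[CO2*] = 7.37 μmol/kg

α₀ = 1 / (1 + K1/[H⁺] + K1K2/[H⁺]²) = 1 / (1 + 10^+2.35 + 10^+1.48)
   = 1 / (1 + 223.87 + 30.200) = 1/255.07 = 0.003920
[CO2*] = α₀ × DIC = 0.003920 × 1.88 = 0.00737 mmol/kg = 7.37 μmol/kg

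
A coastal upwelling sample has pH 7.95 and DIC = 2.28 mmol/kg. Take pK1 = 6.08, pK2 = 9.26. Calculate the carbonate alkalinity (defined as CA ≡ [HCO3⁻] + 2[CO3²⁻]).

CA = 2.36 mmol/kg

CA = [HCO3⁻] + 2[CO3²⁻] = (α₁ + 2α₂)·DIC
At pH 7.95: [H⁺]/K1 = 10^-1.87 = 0.013490, K2/[H⁺] = 10^-1.31 = 0.048978
α₁ = 1/(1 + 0.013490 + 0.048978) = 1/1.0625 = 0.9412; α₂ = α₁·K2/[H⁺] = 0.04610
α₁ + 2α₂ = 1.0334
CA = 1.0334 × 2.28 = 2.36 mmol/kg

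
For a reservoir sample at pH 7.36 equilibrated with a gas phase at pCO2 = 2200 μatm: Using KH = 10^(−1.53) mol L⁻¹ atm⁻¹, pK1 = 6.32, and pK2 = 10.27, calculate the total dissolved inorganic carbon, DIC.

[CO2*] = KH · pCO2 = 10^(−1.53) × 2200×10^-6 = 6.493×10^-5 mol/L
α₀ = 1/(1 + K1/[H⁺] + K1K2/[H⁺]²) = 1/(1 + 10^+1.04 + 10^-1.87) = 0.08348
DIC = [CO2*]/α₀ = 6.493×10^-5 / 0.08348 = 0.778 mmol/L

DIC = 0.778 mmol/L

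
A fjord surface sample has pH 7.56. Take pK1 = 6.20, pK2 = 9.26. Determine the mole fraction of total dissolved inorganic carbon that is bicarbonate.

α₁ = 0.940

α₁ = 1 / (1 + [H⁺]/K1 + K2/[H⁺]) = 1 / (1 + 10^-1.36 + 10^-1.70)
   = 1 / (1 + 0.043652 + 0.019953) = 1/1.0636 = 0.9402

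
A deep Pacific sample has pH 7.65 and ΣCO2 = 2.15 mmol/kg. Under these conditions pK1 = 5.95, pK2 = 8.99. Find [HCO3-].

[HCO3⁻] = 2.02 mmol/kg

α₁ = 1 / (1 + [H⁺]/K1 + K2/[H⁺]) = 1 / (1 + 10^-1.70 + 10^-1.34)
   = 1 / (1 + 0.019953 + 0.045709) = 1/1.0657 = 0.9384
[HCO3⁻] = α₁ × DIC = 0.9384 × 2.15 = 2.02 mmol/kg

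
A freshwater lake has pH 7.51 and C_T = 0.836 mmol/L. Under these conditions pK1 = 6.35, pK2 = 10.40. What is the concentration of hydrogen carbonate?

α₁ = 1 / (1 + [H⁺]/K1 + K2/[H⁺]) = 1 / (1 + 10^-1.16 + 10^-2.89)
   = 1 / (1 + 0.069183 + 0.0012882) = 1/1.0705 = 0.9342
[HCO3⁻] = α₁ × DIC = 0.9342 × 0.836 = 0.781 mmol/L

[HCO3⁻] = 0.781 mmol/L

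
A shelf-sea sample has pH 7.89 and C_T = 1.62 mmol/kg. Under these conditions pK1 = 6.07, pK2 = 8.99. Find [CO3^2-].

[CO3²⁻] = 0.118 mmol/kg

α₂ = 1 / (1 + [H⁺]/K2 + [H⁺]²/(K1K2)) = 1 / (1 + 10^+1.10 + 10^-0.72)
   = 1 / (1 + 12.589 + 0.19055) = 1/13.780 = 0.07257
[CO3²⁻] = α₂ × DIC = 0.07257 × 1.62 = 0.118 mmol/kg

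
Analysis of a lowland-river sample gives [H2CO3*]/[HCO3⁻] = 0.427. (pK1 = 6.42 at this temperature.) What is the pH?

pH = 6.79

From K1 = [H⁺][HCO3⁻]/[H2CO3*]:  pH = pK1 − log₁₀([H2CO3*]/[HCO3⁻])
log₁₀(0.427) = -0.370
pH = 6.42 − (-0.370) = 6.79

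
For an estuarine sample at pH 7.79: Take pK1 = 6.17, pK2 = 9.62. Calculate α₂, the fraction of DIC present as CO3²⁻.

α₂ = 0.0142

α₂ = 1 / (1 + [H⁺]/K2 + [H⁺]²/(K1K2)) = 1 / (1 + 10^+1.83 + 10^+0.21)
   = 1 / (1 + 67.608 + 1.6218) = 1/70.230 = 0.01424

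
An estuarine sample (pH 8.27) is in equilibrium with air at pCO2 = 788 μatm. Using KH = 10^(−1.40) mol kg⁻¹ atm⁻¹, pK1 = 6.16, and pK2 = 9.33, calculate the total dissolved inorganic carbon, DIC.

DIC = 4.42 mmol/kg

[CO2*] = KH · pCO2 = 10^(−1.40) × 788×10^-6 = 3.137×10^-5 mol/kg
α₀ = 1/(1 + K1/[H⁺] + K1K2/[H⁺]²) = 1/(1 + 10^+2.11 + 10^+1.05) = 0.007090
DIC = [CO2*]/α₀ = 3.137×10^-5 / 0.007090 = 4.42 mmol/kg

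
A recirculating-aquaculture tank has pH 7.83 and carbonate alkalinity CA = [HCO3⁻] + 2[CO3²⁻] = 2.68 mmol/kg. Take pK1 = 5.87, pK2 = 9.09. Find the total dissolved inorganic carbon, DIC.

DIC = 2.57 mmol/kg

CA = [HCO3⁻] + 2[CO3²⁻] = (α₁ + 2α₂)·DIC
At pH 7.83: [H⁺]/K1 = 10^-1.96 = 0.010965, K2/[H⁺] = 10^-1.26 = 0.054954
α₁ = 1/(1 + 0.010965 + 0.054954) = 1/1.0659 = 0.9382; α₂ = α₁·K2/[H⁺] = 0.05156
α₁ + 2α₂ = 1.0413
DIC = CA / (α₁ + 2α₂) = 2.68 / 1.0413 = 2.57 mmol/kg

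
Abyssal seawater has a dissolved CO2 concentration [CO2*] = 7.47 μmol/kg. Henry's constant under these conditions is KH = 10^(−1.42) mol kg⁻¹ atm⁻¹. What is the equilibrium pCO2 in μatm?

pCO2 = 196 μatm

KH = 10^(−1.42) = 3.802×10^-2 mol kg⁻¹ atm⁻¹
pCO2 = [CO2*]/KH = 7.47×10^-6 / 3.802×10^-2 = 1.96×10^-4 atm = 196 μatm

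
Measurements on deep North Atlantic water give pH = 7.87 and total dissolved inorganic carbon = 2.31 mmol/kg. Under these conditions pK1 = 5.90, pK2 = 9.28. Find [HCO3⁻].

α₁ = 1 / (1 + [H⁺]/K1 + K2/[H⁺]) = 1 / (1 + 10^-1.97 + 10^-1.41)
   = 1 / (1 + 0.010715 + 0.038905) = 1/1.0496 = 0.9527
[HCO3⁻] = α₁ × DIC = 0.9527 × 2.31 = 2.20 mmol/kg

[HCO3⁻] = 2.20 mmol/kg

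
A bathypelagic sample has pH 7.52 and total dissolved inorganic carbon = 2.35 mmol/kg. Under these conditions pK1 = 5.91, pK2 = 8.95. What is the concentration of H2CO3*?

α₀ = 1 / (1 + K1/[H⁺] + K1K2/[H⁺]²) = 1 / (1 + 10^+1.61 + 10^+0.18)
   = 1 / (1 + 40.738 + 1.5136) = 1/43.252 = 0.02312
[CO2*] = α₀ × DIC = 0.02312 × 2.35 = 0.0543 mmol/kg

[CO2*] = 0.0543 mmol/kg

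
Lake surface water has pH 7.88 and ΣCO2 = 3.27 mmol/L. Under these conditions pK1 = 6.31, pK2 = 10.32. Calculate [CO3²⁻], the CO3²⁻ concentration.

α₂ = 1 / (1 + [H⁺]/K2 + [H⁺]²/(K1K2)) = 1 / (1 + 10^+2.44 + 10^+0.87)
   = 1 / (1 + 275.42 + 7.4131) = 1/283.84 = 0.003523
[CO3²⁻] = α₂ × DIC = 0.003523 × 3.27 = 0.0115 mmol/L = 11.5 μmol/L

[CO3²⁻] = 11.5 μmol/L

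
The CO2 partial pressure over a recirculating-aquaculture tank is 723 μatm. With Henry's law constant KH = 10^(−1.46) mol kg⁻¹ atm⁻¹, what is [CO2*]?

KH = 10^(−1.46) = 3.467×10^-2 mol kg⁻¹ atm⁻¹
[CO2*] = KH · pCO2 = 3.467×10^-2 × 723×10^-6 atm = 2.51×10^-5 mol/kg

[CO2*] = 25.1 μmol/kg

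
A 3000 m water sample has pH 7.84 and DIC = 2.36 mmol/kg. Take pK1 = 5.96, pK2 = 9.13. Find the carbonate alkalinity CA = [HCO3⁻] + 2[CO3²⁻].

CA = [HCO3⁻] + 2[CO3²⁻] = (α₁ + 2α₂)·DIC
At pH 7.84: [H⁺]/K1 = 10^-1.88 = 0.013183, K2/[H⁺] = 10^-1.29 = 0.051286
α₁ = 1/(1 + 0.013183 + 0.051286) = 1/1.0645 = 0.9394; α₂ = α₁·K2/[H⁺] = 0.04818
α₁ + 2α₂ = 1.0358
CA = 1.0358 × 2.36 = 2.44 mmol/kg

CA = 2.44 mmol/kg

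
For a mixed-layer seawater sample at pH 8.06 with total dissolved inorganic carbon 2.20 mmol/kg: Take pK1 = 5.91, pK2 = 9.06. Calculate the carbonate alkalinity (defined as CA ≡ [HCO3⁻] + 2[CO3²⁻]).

CA = 2.38 mmol/kg

CA = [HCO3⁻] + 2[CO3²⁻] = (α₁ + 2α₂)·DIC
At pH 8.06: [H⁺]/K1 = 10^-2.15 = 0.0070795, K2/[H⁺] = 10^-1.00 = 0.10000
α₁ = 1/(1 + 0.0070795 + 0.10000) = 1/1.1071 = 0.9033; α₂ = α₁·K2/[H⁺] = 0.09033
α₁ + 2α₂ = 1.0839
CA = 1.0839 × 2.20 = 2.38 mmol/kg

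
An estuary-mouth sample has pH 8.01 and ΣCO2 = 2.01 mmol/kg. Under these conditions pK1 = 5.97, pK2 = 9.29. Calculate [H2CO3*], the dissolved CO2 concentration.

α₀ = 1 / (1 + K1/[H⁺] + K1K2/[H⁺]²) = 1 / (1 + 10^+2.04 + 10^+0.76)
   = 1 / (1 + 109.65 + 5.7544) = 1/116.40 = 0.008591
[CO2*] = α₀ × DIC = 0.008591 × 2.01 = 0.0173 mmol/kg = 17.3 μmol/kg

[CO2*] = 17.3 μmol/kg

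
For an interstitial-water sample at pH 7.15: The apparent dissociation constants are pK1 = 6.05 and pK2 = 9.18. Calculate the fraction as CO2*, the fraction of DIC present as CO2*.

α₀ = 1 / (1 + K1/[H⁺] + K1K2/[H⁺]²) = 1 / (1 + 10^+1.10 + 10^-0.93)
   = 1 / (1 + 12.589 + 0.11749) = 1/13.707 = 0.07296

α₀ = 0.0730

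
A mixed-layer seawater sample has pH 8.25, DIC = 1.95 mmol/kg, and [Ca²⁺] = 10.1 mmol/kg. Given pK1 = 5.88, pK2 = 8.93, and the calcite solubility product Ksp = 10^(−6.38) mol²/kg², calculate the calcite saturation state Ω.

Ω = 8.14

α₂ = 1 / (1 + [H⁺]/K2 + [H⁺]²/(K1K2)) = 1 / (1 + 10^+0.68 + 10^-1.69)
   = 1 / (1 + 4.7863 + 0.020417) = 1/5.8067 = 0.1722
[CO3²⁻] = α₂ × DIC = 0.1722 × 1.95 = 0.3358 mmol/kg
Ksp = 10^(−6.38) = 4.169×10^-7
Ω = [Ca²⁺][CO3²⁻]/Ksp = (10.1×10^-3)(3.358×10^-4) / 4.169×10^-7 = 8.14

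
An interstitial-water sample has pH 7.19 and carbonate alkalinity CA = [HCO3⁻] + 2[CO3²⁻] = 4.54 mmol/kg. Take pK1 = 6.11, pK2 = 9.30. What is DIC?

CA = [HCO3⁻] + 2[CO3²⁻] = (α₁ + 2α₂)·DIC
At pH 7.19: [H⁺]/K1 = 10^-1.08 = 0.083176, K2/[H⁺] = 10^-2.11 = 0.0077625
α₁ = 1/(1 + 0.083176 + 0.0077625) = 1/1.0909 = 0.9166; α₂ = α₁·K2/[H⁺] = 0.007115
α₁ + 2α₂ = 0.9309
DIC = CA / (α₁ + 2α₂) = 4.54 / 0.9309 = 4.88 mmol/kg

DIC = 4.88 mmol/kg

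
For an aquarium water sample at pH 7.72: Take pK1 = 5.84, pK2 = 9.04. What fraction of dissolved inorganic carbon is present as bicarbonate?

α₁ = 0.942

α₁ = 1 / (1 + [H⁺]/K1 + K2/[H⁺]) = 1 / (1 + 10^-1.88 + 10^-1.32)
   = 1 / (1 + 0.013183 + 0.047863) = 1/1.0610 = 0.9425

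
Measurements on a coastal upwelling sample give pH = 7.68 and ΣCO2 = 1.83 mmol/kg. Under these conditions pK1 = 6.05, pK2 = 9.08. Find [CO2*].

α₀ = 1 / (1 + K1/[H⁺] + K1K2/[H⁺]²) = 1 / (1 + 10^+1.63 + 10^+0.23)
   = 1 / (1 + 42.658 + 1.6982) = 1/45.356 = 0.02205
[CO2*] = α₀ × DIC = 0.02205 × 1.83 = 0.0403 mmol/kg

[CO2*] = 0.0403 mmol/kg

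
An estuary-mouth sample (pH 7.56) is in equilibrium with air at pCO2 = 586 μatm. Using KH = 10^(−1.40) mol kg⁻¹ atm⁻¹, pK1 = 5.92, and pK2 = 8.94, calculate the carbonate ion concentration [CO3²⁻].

[CO3²⁻] = 0.0425 mmol/kg

[CO2*] = KH · pCO2 = 10^(−1.40) × 586×10^-6 = 2.333×10^-5 mol/kg
α₀ = 1/(1 + K1/[H⁺] + K1K2/[H⁺]²) = 1/(1 + 10^+1.64 + 10^+0.26) = 0.02152
DIC = [CO2*]/α₀ = 2.333×10^-5 / 0.02152 = 1.084 mmol/kg
[CO3²⁻] = α₂·DIC; α₂ = 0.03916, so [CO3²⁻] = 0.03916 × 1.084 = 0.0425 mmol/kg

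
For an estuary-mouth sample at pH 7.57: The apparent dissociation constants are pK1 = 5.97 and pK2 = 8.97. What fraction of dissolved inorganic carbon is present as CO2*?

α₀ = 0.0236

α₀ = 1 / (1 + K1/[H⁺] + K1K2/[H⁺]²) = 1 / (1 + 10^+1.60 + 10^+0.20)
   = 1 / (1 + 39.811 + 1.5849) = 1/42.396 = 0.02359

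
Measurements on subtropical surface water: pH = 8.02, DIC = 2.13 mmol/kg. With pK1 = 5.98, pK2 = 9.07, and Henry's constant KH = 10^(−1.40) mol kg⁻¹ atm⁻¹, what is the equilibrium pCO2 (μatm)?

α₀ = 1 / (1 + K1/[H⁺] + K1K2/[H⁺]²) = 1 / (1 + 10^+2.04 + 10^+0.99)
   = 1 / (1 + 109.65 + 9.7724) = 1/120.42 = 0.008304
[CO2*] = α₀ × DIC = 0.008304 × 2.13 = 0.01769 mmol/kg = 17.69 μmol/kg
pCO2 = [CO2*]/KH = 1.769×10^-5 / 3.981×10^-2 = 444 μatm

pCO2 = 444 μatm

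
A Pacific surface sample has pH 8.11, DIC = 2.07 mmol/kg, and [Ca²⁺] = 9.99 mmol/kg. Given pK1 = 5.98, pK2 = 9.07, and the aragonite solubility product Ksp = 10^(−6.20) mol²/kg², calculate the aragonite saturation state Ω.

α₂ = 1 / (1 + [H⁺]/K2 + [H⁺]²/(K1K2)) = 1 / (1 + 10^+0.96 + 10^-1.17)
   = 1 / (1 + 9.1201 + 0.067608) = 1/10.188 = 0.09816
[CO3²⁻] = α₂ × DIC = 0.09816 × 2.07 = 0.2032 mmol/kg
Ksp = 10^(−6.20) = 6.310×10^-7
Ω = [Ca²⁺][CO3²⁻]/Ksp = (9.99×10^-3)(2.032×10^-4) / 6.310×10^-7 = 3.22

Ω = 3.22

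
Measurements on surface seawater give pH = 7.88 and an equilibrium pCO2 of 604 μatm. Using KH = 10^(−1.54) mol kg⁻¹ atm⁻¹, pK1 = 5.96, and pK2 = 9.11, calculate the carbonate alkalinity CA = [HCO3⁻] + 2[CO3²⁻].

[CO2*] = KH · pCO2 = 10^(−1.54) × 604×10^-6 = 1.742×10^-5 mol/kg
α₀ = 1/(1 + K1/[H⁺] + K1K2/[H⁺]²) = 1/(1 + 10^+1.92 + 10^+0.69) = 0.01123
DIC = [CO2*]/α₀ = 1.742×10^-5 / 0.01123 = 1.552 mmol/kg
CA = (α₁ + 2α₂)·DIC = (0.9338 + 2×0.05499) × 1.552 = 1.62 mmol/kg

CA = 1.62 mmol/kg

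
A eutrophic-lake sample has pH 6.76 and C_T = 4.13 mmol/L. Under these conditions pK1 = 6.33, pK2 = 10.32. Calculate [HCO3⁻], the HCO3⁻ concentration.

α₁ = 1 / (1 + [H⁺]/K1 + K2/[H⁺]) = 1 / (1 + 10^-0.43 + 10^-3.56)
   = 1 / (1 + 0.37154 + 0.00027542) = 1/1.3718 = 0.7290
[HCO3⁻] = α₁ × DIC = 0.7290 × 4.13 = 3.01 mmol/L

[HCO3⁻] = 3.01 mmol/L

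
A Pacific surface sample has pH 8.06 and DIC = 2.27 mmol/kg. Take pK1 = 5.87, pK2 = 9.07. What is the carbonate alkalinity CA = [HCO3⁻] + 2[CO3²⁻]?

CA = [HCO3⁻] + 2[CO3²⁻] = (α₁ + 2α₂)·DIC
At pH 8.06: [H⁺]/K1 = 10^-2.19 = 0.0064565, K2/[H⁺] = 10^-1.01 = 0.097724
α₁ = 1/(1 + 0.0064565 + 0.097724) = 1/1.1042 = 0.9056; α₂ = α₁·K2/[H⁺] = 0.08850
α₁ + 2α₂ = 1.0827
CA = 1.0827 × 2.27 = 2.46 mmol/kg

CA = 2.46 mmol/kg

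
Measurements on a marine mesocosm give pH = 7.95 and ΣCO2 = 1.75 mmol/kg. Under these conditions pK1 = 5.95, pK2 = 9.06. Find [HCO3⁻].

[HCO3⁻] = 1.61 mmol/kg

α₁ = 1 / (1 + [H⁺]/K1 + K2/[H⁺]) = 1 / (1 + 10^-2.00 + 10^-1.11)
   = 1 / (1 + 0.010000 + 0.077625) = 1/1.0876 = 0.9194
[HCO3⁻] = α₁ × DIC = 0.9194 × 1.75 = 1.61 mmol/kg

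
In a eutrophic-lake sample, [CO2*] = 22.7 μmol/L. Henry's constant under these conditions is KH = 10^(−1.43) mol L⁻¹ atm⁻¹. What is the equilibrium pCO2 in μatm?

pCO2 = 611 μatm

KH = 10^(−1.43) = 3.715×10^-2 mol L⁻¹ atm⁻¹
pCO2 = [CO2*]/KH = 22.7×10^-6 / 3.715×10^-2 = 6.11×10^-4 atm = 611 μatm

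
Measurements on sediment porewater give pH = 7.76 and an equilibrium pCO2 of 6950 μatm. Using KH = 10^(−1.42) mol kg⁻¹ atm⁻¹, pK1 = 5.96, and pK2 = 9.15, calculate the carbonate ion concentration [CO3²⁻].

[CO2*] = KH · pCO2 = 10^(−1.42) × 6950×10^-6 = 2.642×10^-4 mol/kg
α₀ = 1/(1 + K1/[H⁺] + K1K2/[H⁺]²) = 1/(1 + 10^+1.80 + 10^+0.41) = 0.01500
DIC = [CO2*]/α₀ = 2.642×10^-4 / 0.01500 = 17.62 mmol/kg
[CO3²⁻] = α₂·DIC; α₂ = 0.03856, so [CO3²⁻] = 0.03856 × 17.62 = 0.679 mmol/kg

[CO3²⁻] = 0.679 mmol/kg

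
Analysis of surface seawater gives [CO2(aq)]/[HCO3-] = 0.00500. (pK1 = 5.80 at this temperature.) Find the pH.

pH = 8.10

From K1 = [H⁺][HCO3-]/[CO2(aq)]:  pH = pK1 − log₁₀([CO2(aq)]/[HCO3-])
log₁₀(0.00500) = -2.301
pH = 5.80 − (-2.301) = 8.10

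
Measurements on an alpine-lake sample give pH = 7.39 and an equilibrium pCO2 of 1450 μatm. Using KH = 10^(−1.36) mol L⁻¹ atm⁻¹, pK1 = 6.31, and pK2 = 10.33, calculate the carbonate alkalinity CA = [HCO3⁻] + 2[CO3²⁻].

CA = 0.763 mmol/L

[CO2*] = KH · pCO2 = 10^(−1.36) × 1450×10^-6 = 6.329×10^-5 mol/L
α₀ = 1/(1 + K1/[H⁺] + K1K2/[H⁺]²) = 1/(1 + 10^+1.08 + 10^-1.86) = 0.07671
DIC = [CO2*]/α₀ = 6.329×10^-5 / 0.07671 = 0.8251 mmol/L
CA = (α₁ + 2α₂)·DIC = (0.9222 + 2×0.001059) × 0.8251 = 0.763 mmol/L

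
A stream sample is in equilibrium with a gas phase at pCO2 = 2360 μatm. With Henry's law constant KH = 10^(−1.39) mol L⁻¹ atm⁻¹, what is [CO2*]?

[CO2*] = 96.1 μmol/L

KH = 10^(−1.39) = 4.074×10^-2 mol L⁻¹ atm⁻¹
[CO2*] = KH · pCO2 = 4.074×10^-2 × 2360×10^-6 atm = 9.61×10^-5 mol/L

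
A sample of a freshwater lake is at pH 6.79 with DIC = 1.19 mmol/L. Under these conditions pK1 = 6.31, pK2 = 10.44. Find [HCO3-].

α₁ = 1 / (1 + [H⁺]/K1 + K2/[H⁺]) = 1 / (1 + 10^-0.48 + 10^-3.65)
   = 1 / (1 + 0.33113 + 0.00022387) = 1/1.3314 = 0.7511
[HCO3⁻] = α₁ × DIC = 0.7511 × 1.19 = 0.894 mmol/L

[HCO3⁻] = 0.894 mmol/L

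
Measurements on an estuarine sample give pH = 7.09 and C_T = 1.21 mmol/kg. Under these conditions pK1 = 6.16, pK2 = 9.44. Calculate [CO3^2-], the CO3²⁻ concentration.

α₂ = 1 / (1 + [H⁺]/K2 + [H⁺]²/(K1K2)) = 1 / (1 + 10^+2.35 + 10^+1.42)
   = 1 / (1 + 223.87 + 26.303) = 1/251.17 = 0.003981
[CO3²⁻] = α₂ × DIC = 0.003981 × 1.21 = 0.00482 mmol/kg = 4.82 μmol/kg

[CO3²⁻] = 4.82 μmol/kg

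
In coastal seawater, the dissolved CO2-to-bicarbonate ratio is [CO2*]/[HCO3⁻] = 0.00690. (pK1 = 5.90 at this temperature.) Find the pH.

pH = 8.06

From K1 = [H⁺][HCO3⁻]/[CO2*]:  pH = pK1 − log₁₀([CO2*]/[HCO3⁻])
log₁₀(0.00690) = -2.161
pH = 5.90 − (-2.161) = 8.06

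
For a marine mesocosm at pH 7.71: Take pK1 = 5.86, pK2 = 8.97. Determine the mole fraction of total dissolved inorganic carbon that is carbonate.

α₂ = 1 / (1 + [H⁺]/K2 + [H⁺]²/(K1K2)) = 1 / (1 + 10^+1.26 + 10^-0.59)
   = 1 / (1 + 18.197 + 0.25704) = 1/19.454 = 0.05140

α₂ = 0.0514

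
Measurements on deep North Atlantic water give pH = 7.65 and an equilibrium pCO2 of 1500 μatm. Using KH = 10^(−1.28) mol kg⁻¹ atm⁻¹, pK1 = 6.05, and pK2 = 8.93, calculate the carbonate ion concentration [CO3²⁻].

[CO2*] = KH · pCO2 = 10^(−1.28) × 1500×10^-6 = 7.872×10^-5 mol/kg
α₀ = 1/(1 + K1/[H⁺] + K1K2/[H⁺]²) = 1/(1 + 10^+1.60 + 10^+0.32) = 0.02331
DIC = [CO2*]/α₀ = 7.872×10^-5 / 0.02331 = 3.377 mmol/kg
[CO3²⁻] = α₂·DIC; α₂ = 0.04870, so [CO3²⁻] = 0.04870 × 3.377 = 0.164 mmol/kg

[CO3²⁻] = 0.164 mmol/kg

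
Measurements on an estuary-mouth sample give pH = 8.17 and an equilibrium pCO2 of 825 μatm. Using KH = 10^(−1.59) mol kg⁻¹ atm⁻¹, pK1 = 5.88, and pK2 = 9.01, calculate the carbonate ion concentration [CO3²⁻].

[CO3²⁻] = 0.598 mmol/kg

[CO2*] = KH · pCO2 = 10^(−1.59) × 825×10^-6 = 2.121×10^-5 mol/kg
α₀ = 1/(1 + K1/[H⁺] + K1K2/[H⁺]²) = 1/(1 + 10^+2.29 + 10^+1.45) = 0.004461
DIC = [CO2*]/α₀ = 2.121×10^-5 / 0.004461 = 4.754 mmol/kg
[CO3²⁻] = α₂·DIC; α₂ = 0.1257, so [CO3²⁻] = 0.1257 × 4.754 = 0.598 mmol/kg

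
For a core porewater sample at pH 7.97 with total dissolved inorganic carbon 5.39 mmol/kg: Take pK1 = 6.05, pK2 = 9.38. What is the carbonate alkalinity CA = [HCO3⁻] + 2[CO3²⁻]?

CA = [HCO3⁻] + 2[CO3²⁻] = (α₁ + 2α₂)·DIC
At pH 7.97: [H⁺]/K1 = 10^-1.92 = 0.012023, K2/[H⁺] = 10^-1.41 = 0.038905
α₁ = 1/(1 + 0.012023 + 0.038905) = 1/1.0509 = 0.9515; α₂ = α₁·K2/[H⁺] = 0.03702
α₁ + 2α₂ = 1.0256
CA = 1.0256 × 5.39 = 5.53 mmol/kg

CA = 5.53 mmol/kg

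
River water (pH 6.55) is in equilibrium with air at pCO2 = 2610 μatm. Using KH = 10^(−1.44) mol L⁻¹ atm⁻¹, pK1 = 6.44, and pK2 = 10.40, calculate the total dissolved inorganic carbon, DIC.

DIC = 0.217 mmol/L

[CO2*] = KH · pCO2 = 10^(−1.44) × 2610×10^-6 = 9.476×10^-5 mol/L
α₀ = 1/(1 + K1/[H⁺] + K1K2/[H⁺]²) = 1/(1 + 10^+0.11 + 10^-3.74) = 0.4370
DIC = [CO2*]/α₀ = 9.476×10^-5 / 0.4370 = 0.217 mmol/L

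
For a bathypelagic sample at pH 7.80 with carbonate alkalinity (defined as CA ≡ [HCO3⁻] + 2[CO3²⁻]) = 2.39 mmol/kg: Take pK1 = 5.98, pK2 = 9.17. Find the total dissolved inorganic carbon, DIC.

DIC = 2.33 mmol/kg

CA = [HCO3⁻] + 2[CO3²⁻] = (α₁ + 2α₂)·DIC
At pH 7.80: [H⁺]/K1 = 10^-1.82 = 0.015136, K2/[H⁺] = 10^-1.37 = 0.042658
α₁ = 1/(1 + 0.015136 + 0.042658) = 1/1.0578 = 0.9454; α₂ = α₁·K2/[H⁺] = 0.04033
α₁ + 2α₂ = 1.0260
DIC = CA / (α₁ + 2α₂) = 2.39 / 1.0260 = 2.33 mmol/kg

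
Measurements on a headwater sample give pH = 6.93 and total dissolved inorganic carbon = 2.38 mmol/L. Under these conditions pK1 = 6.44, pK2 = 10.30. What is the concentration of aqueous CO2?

α₀ = 1 / (1 + K1/[H⁺] + K1K2/[H⁺]²) = 1 / (1 + 10^+0.49 + 10^-2.88)
   = 1 / (1 + 3.0903 + 0.0013183) = 1/4.0916 = 0.2444
[CO2*] = α₀ × DIC = 0.2444 × 2.38 = 0.582 mmol/L

[CO2*] = 0.582 mmol/L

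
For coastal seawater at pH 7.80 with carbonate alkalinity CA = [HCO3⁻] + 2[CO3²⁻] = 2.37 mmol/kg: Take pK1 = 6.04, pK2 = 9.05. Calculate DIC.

CA = [HCO3⁻] + 2[CO3²⁻] = (α₁ + 2α₂)·DIC
At pH 7.80: [H⁺]/K1 = 10^-1.76 = 0.017378, K2/[H⁺] = 10^-1.25 = 0.056234
α₁ = 1/(1 + 0.017378 + 0.056234) = 1/1.0736 = 0.9314; α₂ = α₁·K2/[H⁺] = 0.05238
α₁ + 2α₂ = 1.0362
DIC = CA / (α₁ + 2α₂) = 2.37 / 1.0362 = 2.29 mmol/kg

DIC = 2.29 mmol/kg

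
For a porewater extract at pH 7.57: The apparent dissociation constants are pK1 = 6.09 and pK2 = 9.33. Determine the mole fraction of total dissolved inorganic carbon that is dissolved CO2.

α₀ = 0.0315

α₀ = 1 / (1 + K1/[H⁺] + K1K2/[H⁺]²) = 1 / (1 + 10^+1.48 + 10^-0.28)
   = 1 / (1 + 30.200 + 0.52481) = 1/31.724 = 0.03152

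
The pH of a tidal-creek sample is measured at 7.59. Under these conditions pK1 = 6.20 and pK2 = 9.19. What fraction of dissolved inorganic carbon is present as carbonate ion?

α₂ = 1 / (1 + [H⁺]/K2 + [H⁺]²/(K1K2)) = 1 / (1 + 10^+1.60 + 10^+0.21)
   = 1 / (1 + 39.811 + 1.6218) = 1/42.433 = 0.02357

α₂ = 0.0236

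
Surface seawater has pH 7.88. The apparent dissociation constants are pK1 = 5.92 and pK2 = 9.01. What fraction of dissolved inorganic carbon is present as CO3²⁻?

α₂ = 0.0683

α₂ = 1 / (1 + [H⁺]/K2 + [H⁺]²/(K1K2)) = 1 / (1 + 10^+1.13 + 10^-0.83)
   = 1 / (1 + 13.490 + 0.14791) = 1/14.638 = 0.06832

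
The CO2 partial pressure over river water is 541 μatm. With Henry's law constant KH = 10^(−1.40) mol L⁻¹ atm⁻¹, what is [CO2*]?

KH = 10^(−1.40) = 3.981×10^-2 mol L⁻¹ atm⁻¹
[CO2*] = KH · pCO2 = 3.981×10^-2 × 541×10^-6 atm = 2.15×10^-5 mol/L

[CO2*] = 21.5 μmol/L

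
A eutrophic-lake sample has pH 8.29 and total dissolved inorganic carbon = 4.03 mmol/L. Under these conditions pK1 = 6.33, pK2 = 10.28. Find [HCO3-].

α₁ = 1 / (1 + [H⁺]/K1 + K2/[H⁺]) = 1 / (1 + 10^-1.96 + 10^-1.99)
   = 1 / (1 + 0.010965 + 0.010233) = 1/1.0212 = 0.9792
[HCO3⁻] = α₁ × DIC = 0.9792 × 4.03 = 3.95 mmol/L

[HCO3⁻] = 3.95 mmol/L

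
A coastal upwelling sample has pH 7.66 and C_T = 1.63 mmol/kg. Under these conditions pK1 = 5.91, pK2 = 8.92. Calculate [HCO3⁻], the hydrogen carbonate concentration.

α₁ = 1 / (1 + [H⁺]/K1 + K2/[H⁺]) = 1 / (1 + 10^-1.75 + 10^-1.26)
   = 1 / (1 + 0.017783 + 0.054954) = 1/1.0727 = 0.9322
[HCO3⁻] = α₁ × DIC = 0.9322 × 1.63 = 1.52 mmol/kg

[HCO3⁻] = 1.52 mmol/kg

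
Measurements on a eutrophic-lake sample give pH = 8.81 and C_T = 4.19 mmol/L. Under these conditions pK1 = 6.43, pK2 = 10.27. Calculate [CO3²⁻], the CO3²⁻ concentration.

[CO3²⁻] = 0.140 mmol/L

α₂ = 1 / (1 + [H⁺]/K2 + [H⁺]²/(K1K2)) = 1 / (1 + 10^+1.46 + 10^-0.92)
   = 1 / (1 + 28.840 + 0.12023) = 1/29.961 = 0.03338
[CO3²⁻] = α₂ × DIC = 0.03338 × 4.19 = 0.140 mmol/L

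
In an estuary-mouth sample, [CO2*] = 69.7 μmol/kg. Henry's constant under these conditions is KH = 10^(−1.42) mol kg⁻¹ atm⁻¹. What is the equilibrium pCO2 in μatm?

KH = 10^(−1.42) = 3.802×10^-2 mol kg⁻¹ atm⁻¹
pCO2 = [CO2*]/KH = 69.7×10^-6 / 3.802×10^-2 = 1.83×10^-3 atm = 1830 μatm

pCO2 = 1830 μatm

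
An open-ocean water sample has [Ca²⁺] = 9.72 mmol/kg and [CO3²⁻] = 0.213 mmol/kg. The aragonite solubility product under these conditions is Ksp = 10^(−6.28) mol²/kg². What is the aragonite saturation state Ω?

Ksp = 10^(−6.28) = 5.248×10^-7
Ω = [Ca²⁺][CO3²⁻]/Ksp = (9.72×10^-3)(0.213×10^-3) / 5.248×10^-7 = 3.94

Ω = 3.94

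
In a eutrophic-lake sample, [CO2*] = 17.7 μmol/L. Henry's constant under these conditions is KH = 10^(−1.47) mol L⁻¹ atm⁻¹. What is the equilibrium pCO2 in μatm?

KH = 10^(−1.47) = 3.388×10^-2 mol L⁻¹ atm⁻¹
pCO2 = [CO2*]/KH = 17.7×10^-6 / 3.388×10^-2 = 5.22×10^-4 atm = 522 μatm

pCO2 = 522 μatm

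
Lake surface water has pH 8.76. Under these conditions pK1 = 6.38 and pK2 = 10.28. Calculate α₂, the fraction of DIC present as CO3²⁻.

α₂ = 0.0292

α₂ = 1 / (1 + [H⁺]/K2 + [H⁺]²/(K1K2)) = 1 / (1 + 10^+1.52 + 10^-0.86)
   = 1 / (1 + 33.113 + 0.13804) = 1/34.251 = 0.02920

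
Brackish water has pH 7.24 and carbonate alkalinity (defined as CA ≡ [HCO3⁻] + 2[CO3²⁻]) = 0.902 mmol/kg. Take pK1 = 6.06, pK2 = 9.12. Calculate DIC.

DIC = 0.948 mmol/kg

CA = [HCO3⁻] + 2[CO3²⁻] = (α₁ + 2α₂)·DIC
At pH 7.24: [H⁺]/K1 = 10^-1.18 = 0.066069, K2/[H⁺] = 10^-1.88 = 0.013183
α₁ = 1/(1 + 0.066069 + 0.013183) = 1/1.0793 = 0.9266; α₂ = α₁·K2/[H⁺] = 0.01221
α₁ + 2α₂ = 0.9510
DIC = CA / (α₁ + 2α₂) = 0.902 / 0.9510 = 0.948 mmol/kg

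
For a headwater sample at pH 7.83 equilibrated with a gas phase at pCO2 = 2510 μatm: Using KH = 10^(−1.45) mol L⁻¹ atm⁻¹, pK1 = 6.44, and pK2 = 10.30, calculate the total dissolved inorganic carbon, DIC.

[CO2*] = KH · pCO2 = 10^(−1.45) × 2510×10^-6 = 8.906×10^-5 mol/L
α₀ = 1/(1 + K1/[H⁺] + K1K2/[H⁺]²) = 1/(1 + 10^+1.39 + 10^-1.08) = 0.03902
DIC = [CO2*]/α₀ = 8.906×10^-5 / 0.03902 = 2.28 mmol/L

DIC = 2.28 mmol/L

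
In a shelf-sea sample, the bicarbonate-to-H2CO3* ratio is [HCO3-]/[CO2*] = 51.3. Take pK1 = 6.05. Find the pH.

From K1 = [H⁺][HCO3-]/[CO2*]:  pH = pK1 + log₁₀([HCO3-]/[CO2*])
log₁₀(51.3) = +1.710
pH = 6.05 + (+1.710) = 7.76

pH = 7.76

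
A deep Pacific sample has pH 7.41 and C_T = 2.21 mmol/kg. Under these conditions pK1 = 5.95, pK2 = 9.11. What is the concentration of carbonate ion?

α₂ = 1 / (1 + [H⁺]/K2 + [H⁺]²/(K1K2)) = 1 / (1 + 10^+1.70 + 10^+0.24)
   = 1 / (1 + 50.119 + 1.7378) = 1/52.857 = 0.01892
[CO3²⁻] = α₂ × DIC = 0.01892 × 2.21 = 0.0418 mmol/kg

[CO3²⁻] = 0.0418 mmol/kg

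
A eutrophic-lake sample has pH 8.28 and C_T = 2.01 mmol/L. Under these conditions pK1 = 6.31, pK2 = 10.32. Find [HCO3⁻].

[HCO3⁻] = 1.97 mmol/L

α₁ = 1 / (1 + [H⁺]/K1 + K2/[H⁺]) = 1 / (1 + 10^-1.97 + 10^-2.04)
   = 1 / (1 + 0.010715 + 0.0091201) = 1/1.0198 = 0.9806
[HCO3⁻] = α₁ × DIC = 0.9806 × 2.01 = 1.97 mmol/L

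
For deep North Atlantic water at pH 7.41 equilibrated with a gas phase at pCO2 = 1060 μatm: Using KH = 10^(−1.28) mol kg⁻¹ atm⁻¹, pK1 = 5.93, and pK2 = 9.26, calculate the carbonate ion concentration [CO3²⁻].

[CO2*] = KH · pCO2 = 10^(−1.28) × 1060×10^-6 = 5.563×10^-5 mol/kg
α₀ = 1/(1 + K1/[H⁺] + K1K2/[H⁺]²) = 1/(1 + 10^+1.48 + 10^-0.37) = 0.03162
DIC = [CO2*]/α₀ = 5.563×10^-5 / 0.03162 = 1.759 mmol/kg
[CO3²⁻] = α₂·DIC; α₂ = 0.01349, so [CO3²⁻] = 0.01349 × 1.759 = 0.0237 mmol/kg

[CO3²⁻] = 0.0237 mmol/kg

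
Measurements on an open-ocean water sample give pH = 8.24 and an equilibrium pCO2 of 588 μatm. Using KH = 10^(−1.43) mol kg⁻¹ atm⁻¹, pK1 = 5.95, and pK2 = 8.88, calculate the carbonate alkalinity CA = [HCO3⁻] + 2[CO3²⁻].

CA = 6.21 mmol/kg

[CO2*] = KH · pCO2 = 10^(−1.43) × 588×10^-6 = 2.185×10^-5 mol/kg
α₀ = 1/(1 + K1/[H⁺] + K1K2/[H⁺]²) = 1/(1 + 10^+2.29 + 10^+1.65) = 0.004155
DIC = [CO2*]/α₀ = 2.185×10^-5 / 0.004155 = 5.257 mmol/kg
CA = (α₁ + 2α₂)·DIC = (0.8102 + 2×0.1856) × 5.257 = 6.21 mmol/kg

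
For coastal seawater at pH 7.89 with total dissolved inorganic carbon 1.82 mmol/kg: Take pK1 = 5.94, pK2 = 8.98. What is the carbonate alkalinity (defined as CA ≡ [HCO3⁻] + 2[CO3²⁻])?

CA = [HCO3⁻] + 2[CO3²⁻] = (α₁ + 2α₂)·DIC
At pH 7.89: [H⁺]/K1 = 10^-1.95 = 0.011220, K2/[H⁺] = 10^-1.09 = 0.081283
α₁ = 1/(1 + 0.011220 + 0.081283) = 1/1.0925 = 0.9153; α₂ = α₁·K2/[H⁺] = 0.07440
α₁ + 2α₂ = 1.0641
CA = 1.0641 × 1.82 = 1.94 mmol/kg

CA = 1.94 mmol/kg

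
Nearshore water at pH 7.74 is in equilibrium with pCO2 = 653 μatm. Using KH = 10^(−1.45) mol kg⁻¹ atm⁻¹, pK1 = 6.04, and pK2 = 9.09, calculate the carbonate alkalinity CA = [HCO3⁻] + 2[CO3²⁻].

CA = 1.26 mmol/kg

[CO2*] = KH · pCO2 = 10^(−1.45) × 653×10^-6 = 2.317×10^-5 mol/kg
α₀ = 1/(1 + K1/[H⁺] + K1K2/[H⁺]²) = 1/(1 + 10^+1.70 + 10^+0.35) = 0.01874
DIC = [CO2*]/α₀ = 2.317×10^-5 / 0.01874 = 1.236 mmol/kg
CA = (α₁ + 2α₂)·DIC = (0.9393 + 2×0.04196) × 1.236 = 1.26 mmol/kg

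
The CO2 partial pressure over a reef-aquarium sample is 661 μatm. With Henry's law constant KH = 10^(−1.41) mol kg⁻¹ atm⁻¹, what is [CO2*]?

[CO2*] = 25.7 μmol/kg

KH = 10^(−1.41) = 3.890×10^-2 mol kg⁻¹ atm⁻¹
[CO2*] = KH · pCO2 = 3.890×10^-2 × 661×10^-6 atm = 2.57×10^-5 mol/kg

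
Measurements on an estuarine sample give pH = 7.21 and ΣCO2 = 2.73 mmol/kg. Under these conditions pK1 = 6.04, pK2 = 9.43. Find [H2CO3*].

[CO2*] = 0.172 mmol/kg

α₀ = 1 / (1 + K1/[H⁺] + K1K2/[H⁺]²) = 1 / (1 + 10^+1.17 + 10^-1.05)
   = 1 / (1 + 14.791 + 0.089125) = 1/15.880 = 0.06297
[CO2*] = α₀ × DIC = 0.06297 × 2.73 = 0.172 mmol/kg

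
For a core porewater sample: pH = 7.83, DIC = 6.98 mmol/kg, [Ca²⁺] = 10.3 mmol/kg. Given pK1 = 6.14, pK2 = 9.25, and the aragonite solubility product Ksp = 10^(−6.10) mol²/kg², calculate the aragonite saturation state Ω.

α₂ = 1 / (1 + [H⁺]/K2 + [H⁺]²/(K1K2)) = 1 / (1 + 10^+1.42 + 10^-0.27)
   = 1 / (1 + 26.303 + 0.53703) = 1/27.840 = 0.03592
[CO3²⁻] = α₂ × DIC = 0.03592 × 6.98 = 0.2507 mmol/kg
Ksp = 10^(−6.10) = 7.943×10^-7
Ω = [Ca²⁺][CO3²⁻]/Ksp = (10.3×10^-3)(2.507×10^-4) / 7.943×10^-7 = 3.25

Ω = 3.25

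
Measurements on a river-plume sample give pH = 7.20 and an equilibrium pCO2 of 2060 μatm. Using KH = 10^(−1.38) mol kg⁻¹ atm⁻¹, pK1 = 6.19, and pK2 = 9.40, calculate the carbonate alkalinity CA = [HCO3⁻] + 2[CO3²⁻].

CA = 0.890 mmol/kg

[CO2*] = KH · pCO2 = 10^(−1.38) × 2060×10^-6 = 8.588×10^-5 mol/kg
α₀ = 1/(1 + K1/[H⁺] + K1K2/[H⁺]²) = 1/(1 + 10^+1.01 + 10^-1.19) = 0.08852
DIC = [CO2*]/α₀ = 8.588×10^-5 / 0.08852 = 0.9702 mmol/kg
CA = (α₁ + 2α₂)·DIC = (0.9058 + 2×0.005715) × 0.9702 = 0.890 mmol/kg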